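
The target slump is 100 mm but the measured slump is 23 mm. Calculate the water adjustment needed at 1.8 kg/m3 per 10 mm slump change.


Difference = 100 - 23 = 77 mm
Water adjustment = 77 * 1.8 / 10 = 13.9 kg/m3

13.9


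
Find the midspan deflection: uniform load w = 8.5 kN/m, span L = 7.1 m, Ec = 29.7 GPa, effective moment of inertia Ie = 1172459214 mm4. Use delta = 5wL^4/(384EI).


Convert: L = 7.1 m = 7100 mm, Ec = 29.7 GPa = 29700 MPa
delta = 5 * 8.5 * 7100^4 / (384 * 29700 * 1172459214)
= 8.08 mm

8.08


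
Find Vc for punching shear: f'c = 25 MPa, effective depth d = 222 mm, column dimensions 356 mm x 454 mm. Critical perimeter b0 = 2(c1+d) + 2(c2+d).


b0 = 2*(356 + 222) + 2*(454 + 222) = 2508 mm
Vc = 0.33 * sqrt(25) * 2508 * 222 / 1000
= 918.68 kN

918.68


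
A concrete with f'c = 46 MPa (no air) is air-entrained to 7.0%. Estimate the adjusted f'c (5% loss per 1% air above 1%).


Strength loss = (7.0 - 1) * 5 = 30.0%
f'c = 46 * (1 - 30.0/100)
= 32.2 MPa

32.2


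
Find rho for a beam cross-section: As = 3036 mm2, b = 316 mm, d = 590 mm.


rho = As / (b * d)
= 3036 / (316 * 590)
= 0.0163

0.0163


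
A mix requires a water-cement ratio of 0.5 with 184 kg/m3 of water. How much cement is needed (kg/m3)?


Cement = water / (w/c)
= 184 / 0.5
= 368.0 kg/m3

368.0


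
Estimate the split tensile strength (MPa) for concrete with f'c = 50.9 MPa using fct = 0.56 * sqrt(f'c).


fct = 0.56 * sqrt(50.9)
= 0.56 * 7.134
= 3.995 MPa

3.995


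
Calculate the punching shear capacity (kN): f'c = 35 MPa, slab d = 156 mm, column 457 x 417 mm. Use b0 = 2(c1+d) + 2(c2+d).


b0 = 2*(457 + 156) + 2*(417 + 156) = 2372 mm
Vc = 0.33 * sqrt(35) * 2372 * 156 / 1000
= 722.42 kN

722.42


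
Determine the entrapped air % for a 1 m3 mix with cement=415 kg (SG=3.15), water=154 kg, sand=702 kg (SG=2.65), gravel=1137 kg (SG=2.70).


Vol cement = 415 / (3.15 * 1000) = 0.131746 m3
Vol water = 154 / 1000 = 0.154 m3
Vol sand = 702 / (2.65 * 1000) = 0.264906 m3
Vol gravel = 1137 / (2.70 * 1000) = 0.421111 m3
Total solid + water volume = 0.971763 m3
Air = (1 - 0.971763) * 100 = 2.82%

2.82


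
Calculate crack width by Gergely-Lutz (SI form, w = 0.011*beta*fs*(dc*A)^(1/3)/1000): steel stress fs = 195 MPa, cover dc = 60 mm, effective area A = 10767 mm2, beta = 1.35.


w = 0.011 * beta * fs * (dc * A)^(1/3) / 1000
= 0.011 * 1.35 * 195 * (60 * 10767)^(1/3) / 1000
= 0.25 mm

0.25


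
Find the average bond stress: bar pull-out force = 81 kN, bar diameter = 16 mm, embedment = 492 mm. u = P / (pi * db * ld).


u = P / (pi * db * ld)
= 81 * 1000 / (pi * 16 * 492)
= 3.275 MPa

3.275


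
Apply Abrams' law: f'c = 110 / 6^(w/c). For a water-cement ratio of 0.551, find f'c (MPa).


f'c = 110 / 6^0.551
= 110 / 2.684
= 40.99 MPa

40.99


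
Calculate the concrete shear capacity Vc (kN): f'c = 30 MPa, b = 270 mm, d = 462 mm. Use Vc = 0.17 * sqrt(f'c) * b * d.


Vc = 0.17 * sqrt(30) * 270 * 462 / 1000
= 116.15 kN

116.15


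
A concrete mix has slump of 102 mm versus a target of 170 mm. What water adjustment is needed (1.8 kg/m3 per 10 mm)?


Difference = 170 - 102 = 68 mm
Water adjustment = 68 * 1.8 / 10 = 12.2 kg/m3

12.2


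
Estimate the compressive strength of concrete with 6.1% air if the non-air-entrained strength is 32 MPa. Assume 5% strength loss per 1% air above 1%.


Strength loss = (6.1 - 1) * 5 = 25.5%
f'c = 32 * (1 - 25.5/100)
= 23.84 MPa

23.84


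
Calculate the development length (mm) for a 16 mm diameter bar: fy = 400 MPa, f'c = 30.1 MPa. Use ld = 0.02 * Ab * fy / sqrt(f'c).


Ab = pi * 16^2 / 4 = 201.062 mm2
ld = 0.02 * 201.062 * 400 / sqrt(30.1)
= 293.2 mm

293.2


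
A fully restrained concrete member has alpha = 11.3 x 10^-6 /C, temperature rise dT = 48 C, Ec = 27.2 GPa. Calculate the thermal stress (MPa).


sigma = alpha * dT * Ec
= 11.3e-6 * 48 * 27.2 * 1000
= 14.753 MPa

14.753


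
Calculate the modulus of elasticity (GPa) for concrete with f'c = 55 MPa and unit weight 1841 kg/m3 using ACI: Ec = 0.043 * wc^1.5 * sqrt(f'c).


Ec = 0.043 * 1841^1.5 * sqrt(55) / 1000
= 25.19 GPa

25.19


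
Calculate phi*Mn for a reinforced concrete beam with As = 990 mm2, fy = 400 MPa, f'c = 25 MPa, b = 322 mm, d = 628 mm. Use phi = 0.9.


a = As * fy / (0.85 * f'c * b)
= 990 * 400 / (0.85 * 25 * 322)
= 57.8736 mm
Mn = As * fy * (d - a/2) / 10^6
= 237.229 kN-m
phi*Mn = 0.9 * 237.229 = 213.51 kN-m

213.51


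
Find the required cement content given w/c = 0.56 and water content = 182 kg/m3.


Cement = water / (w/c)
= 182 / 0.56
= 325.0 kg/m3

325.0


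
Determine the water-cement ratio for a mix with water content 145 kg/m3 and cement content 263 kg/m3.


w/c = water / cement
w/c = 145 / 263 = 0.551

0.551


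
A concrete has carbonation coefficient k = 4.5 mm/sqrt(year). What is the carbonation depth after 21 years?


depth = k * sqrt(t)
= 4.5 * sqrt(21)
= 20.62 mm

20.62


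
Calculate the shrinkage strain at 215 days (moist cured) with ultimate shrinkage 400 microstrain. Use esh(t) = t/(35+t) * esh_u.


esh(215) = 215 / (35 + 215) * 400
= 215 / 250 * 400
= 344.0 microstrain

344.0


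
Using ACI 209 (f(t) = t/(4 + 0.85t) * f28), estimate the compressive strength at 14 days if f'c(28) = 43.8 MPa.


f(14) = 14 / (4 + 0.85 * 14) * 43.8
= 14 / 15.9 * 43.8
= 38.57 MPa

38.57


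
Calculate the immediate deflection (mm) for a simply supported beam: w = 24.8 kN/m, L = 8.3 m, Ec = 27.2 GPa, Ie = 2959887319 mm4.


Convert: L = 8.3 m = 8300 mm, Ec = 27.2 GPa = 27200 MPa
delta = 5 * 24.8 * 8300^4 / (384 * 27200 * 2959887319)
= 19.04 mm

19.04


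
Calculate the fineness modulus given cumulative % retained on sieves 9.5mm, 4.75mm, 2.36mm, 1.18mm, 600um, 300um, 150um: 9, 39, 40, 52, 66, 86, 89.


FM = sum(cumulative % retained) / 100
= 381 / 100
= 3.81

3.81


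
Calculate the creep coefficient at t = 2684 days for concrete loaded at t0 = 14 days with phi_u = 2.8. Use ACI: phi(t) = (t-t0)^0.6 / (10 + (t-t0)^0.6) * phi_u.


dt = 2684 - 14 = 2670
phi = 2670^0.6 / (10 + 2670^0.6) * 2.8
= 2.574

2.574


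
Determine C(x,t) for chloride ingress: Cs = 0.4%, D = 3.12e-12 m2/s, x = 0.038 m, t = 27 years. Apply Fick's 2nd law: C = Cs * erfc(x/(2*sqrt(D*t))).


t_seconds = 27 * 365.25 * 24 * 3600 = 852055200.0 s
arg = 0.038 / (2 * sqrt(3.12e-12 * 852055200.0))
= 0.3685
erfc(0.3685) = 0.6023
C = 0.4 * 0.6023 = 0.2409%

0.2409


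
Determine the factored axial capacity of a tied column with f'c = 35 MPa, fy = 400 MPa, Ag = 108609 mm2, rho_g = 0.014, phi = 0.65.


Ast = rho * Ag = 0.014 * 108609 = 1520.526 mm2
phi*Pn = 0.65 * 0.80 * (0.85 * 35 * (108609 - 1520.526) + 400 * 1520.526) / 1000
= 1972.93 kN

1972.93


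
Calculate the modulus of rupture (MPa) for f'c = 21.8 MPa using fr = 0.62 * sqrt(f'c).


fr = 0.62 * sqrt(21.8)
= 2.895 MPa

2.895


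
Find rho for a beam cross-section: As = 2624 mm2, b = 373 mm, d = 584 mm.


rho = As / (b * d)
= 2624 / (373 * 584)
= 0.012

0.012


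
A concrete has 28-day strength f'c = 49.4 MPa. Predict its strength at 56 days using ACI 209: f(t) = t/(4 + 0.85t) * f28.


f(56) = 56 / (4 + 0.85 * 56) * 49.4
= 56 / 51.6 * 49.4
= 53.61 MPa

53.61


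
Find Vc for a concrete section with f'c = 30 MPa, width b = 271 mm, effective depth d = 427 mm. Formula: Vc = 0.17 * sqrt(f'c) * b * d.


Vc = 0.17 * sqrt(30) * 271 * 427 / 1000
= 107.75 kN

107.75


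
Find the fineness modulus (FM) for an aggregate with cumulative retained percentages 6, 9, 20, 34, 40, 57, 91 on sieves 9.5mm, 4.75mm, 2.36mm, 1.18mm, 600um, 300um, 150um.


FM = sum(cumulative % retained) / 100
= 257 / 100
= 2.57

2.57


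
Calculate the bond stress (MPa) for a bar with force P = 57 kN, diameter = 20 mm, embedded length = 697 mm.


u = P / (pi * db * ld)
= 57 * 1000 / (pi * 20 * 697)
= 1.302 MPa

1.302


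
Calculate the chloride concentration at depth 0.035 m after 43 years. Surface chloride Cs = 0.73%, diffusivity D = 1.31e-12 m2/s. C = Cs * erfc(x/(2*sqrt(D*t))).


t_seconds = 43 * 365.25 * 24 * 3600 = 1356976800.0 s
arg = 0.035 / (2 * sqrt(1.31e-12 * 1356976800.0))
= 0.4151
erfc(0.4151) = 0.5572
C = 0.73 * 0.5572 = 0.4068%

0.4068


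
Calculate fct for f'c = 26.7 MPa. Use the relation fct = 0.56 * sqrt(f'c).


fct = 0.56 * sqrt(26.7)
= 0.56 * 5.167
= 2.894 MPa

2.894


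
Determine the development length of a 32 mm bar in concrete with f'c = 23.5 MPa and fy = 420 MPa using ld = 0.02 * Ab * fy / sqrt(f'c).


Ab = pi * 32^2 / 4 = 804.248 mm2
ld = 0.02 * 804.248 * 420 / sqrt(23.5)
= 1393.6 mm

1393.6


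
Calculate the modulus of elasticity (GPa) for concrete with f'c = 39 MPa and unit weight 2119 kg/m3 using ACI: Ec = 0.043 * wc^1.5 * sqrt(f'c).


Ec = 0.043 * 2119^1.5 * sqrt(39) / 1000
= 26.19 GPa

26.19


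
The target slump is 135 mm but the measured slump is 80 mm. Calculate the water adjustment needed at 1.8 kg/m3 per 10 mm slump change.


Difference = 135 - 80 = 55 mm
Water adjustment = 55 * 1.8 / 10 = 9.9 kg/m3

9.9


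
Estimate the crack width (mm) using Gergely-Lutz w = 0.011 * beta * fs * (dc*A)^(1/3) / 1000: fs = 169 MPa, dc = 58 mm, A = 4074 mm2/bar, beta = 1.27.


w = 0.011 * beta * fs * (dc * A)^(1/3) / 1000
= 0.011 * 1.27 * 169 * (58 * 4074)^(1/3) / 1000
= 0.146 mm

0.146


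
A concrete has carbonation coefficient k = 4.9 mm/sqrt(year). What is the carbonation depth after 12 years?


depth = k * sqrt(t)
= 4.9 * sqrt(12)
= 16.97 mm

16.97


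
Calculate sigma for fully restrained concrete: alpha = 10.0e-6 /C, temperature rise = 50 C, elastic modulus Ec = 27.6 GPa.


sigma = alpha * dT * Ec
= 10.0e-6 * 50 * 27.6 * 1000
= 13.8 MPa

13.8


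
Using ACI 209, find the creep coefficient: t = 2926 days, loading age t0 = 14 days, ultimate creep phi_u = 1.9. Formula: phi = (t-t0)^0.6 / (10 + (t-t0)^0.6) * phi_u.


dt = 2926 - 14 = 2912
phi = 2912^0.6 / (10 + 2912^0.6) * 1.9
= 1.754

1.754


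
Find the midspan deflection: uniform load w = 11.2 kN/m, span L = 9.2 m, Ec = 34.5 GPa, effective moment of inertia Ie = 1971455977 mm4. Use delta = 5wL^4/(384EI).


Convert: L = 9.2 m = 9200 mm, Ec = 34.5 GPa = 34500 MPa
delta = 5 * 11.2 * 9200^4 / (384 * 34500 * 1971455977)
= 15.36 mm

15.36


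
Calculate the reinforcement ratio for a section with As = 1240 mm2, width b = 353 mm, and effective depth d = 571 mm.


rho = As / (b * d)
= 1240 / (353 * 571)
= 0.0062

0.0062


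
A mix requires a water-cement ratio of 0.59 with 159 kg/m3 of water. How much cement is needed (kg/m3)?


Cement = water / (w/c)
= 159 / 0.59
= 269.5 kg/m3

269.5


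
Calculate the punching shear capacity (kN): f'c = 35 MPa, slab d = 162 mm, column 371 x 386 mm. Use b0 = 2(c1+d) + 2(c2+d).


b0 = 2*(371 + 162) + 2*(386 + 162) = 2162 mm
Vc = 0.33 * sqrt(35) * 2162 * 162 / 1000
= 683.78 kN

683.78


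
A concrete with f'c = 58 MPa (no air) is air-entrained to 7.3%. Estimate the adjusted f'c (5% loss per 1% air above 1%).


Strength loss = (7.3 - 1) * 5 = 31.5%
f'c = 58 * (1 - 31.5/100)
= 39.73 MPa

39.73


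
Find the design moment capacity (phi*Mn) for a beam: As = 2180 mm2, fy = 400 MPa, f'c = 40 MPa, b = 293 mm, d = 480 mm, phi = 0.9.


a = As * fy / (0.85 * f'c * b)
= 2180 * 400 / (0.85 * 40 * 293)
= 87.5326 mm
Mn = As * fy * (d - a/2) / 10^6
= 380.3958 kN-m
phi*Mn = 0.9 * 380.3958 = 342.36 kN-m

342.36


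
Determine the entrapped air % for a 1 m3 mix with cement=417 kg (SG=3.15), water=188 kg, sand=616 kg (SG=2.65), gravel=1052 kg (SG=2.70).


Vol cement = 417 / (3.15 * 1000) = 0.132381 m3
Vol water = 188 / 1000 = 0.188 m3
Vol sand = 616 / (2.65 * 1000) = 0.232453 m3
Vol gravel = 1052 / (2.70 * 1000) = 0.38963 m3
Total solid + water volume = 0.942463 m3
Air = (1 - 0.942463) * 100 = 5.75%

5.75


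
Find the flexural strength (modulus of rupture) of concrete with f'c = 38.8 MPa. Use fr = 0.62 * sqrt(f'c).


fr = 0.62 * sqrt(38.8)
= 3.862 MPa

3.862


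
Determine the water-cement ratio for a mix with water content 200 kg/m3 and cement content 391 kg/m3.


w/c = water / cement
w/c = 200 / 391 = 0.512

0.512


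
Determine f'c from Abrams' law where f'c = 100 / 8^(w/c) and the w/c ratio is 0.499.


f'c = 100 / 8^0.499
= 100 / 2.823
= 35.43 MPa

35.43


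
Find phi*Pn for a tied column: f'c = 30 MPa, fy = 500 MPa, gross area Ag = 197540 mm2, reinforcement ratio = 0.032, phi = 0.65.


Ast = rho * Ag = 0.032 * 197540 = 6321.28 mm2
phi*Pn = 0.65 * 0.80 * (0.85 * 30 * (197540 - 6321.28) + 500 * 6321.28) / 1000
= 4179.09 kN

4179.09


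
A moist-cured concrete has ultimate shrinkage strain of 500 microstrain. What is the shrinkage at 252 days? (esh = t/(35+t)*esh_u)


esh(252) = 252 / (35 + 252) * 500
= 252 / 287 * 500
= 439.0 microstrain

439.0


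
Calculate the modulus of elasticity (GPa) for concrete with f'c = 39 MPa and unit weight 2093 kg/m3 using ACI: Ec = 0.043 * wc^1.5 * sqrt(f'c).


Ec = 0.043 * 2093^1.5 * sqrt(39) / 1000
= 25.71 GPa

25.71


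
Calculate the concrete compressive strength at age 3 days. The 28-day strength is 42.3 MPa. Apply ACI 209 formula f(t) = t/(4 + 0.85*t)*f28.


f(3) = 3 / (4 + 0.85 * 3) * 42.3
= 3 / 6.55 * 42.3
= 19.37 MPa

19.37


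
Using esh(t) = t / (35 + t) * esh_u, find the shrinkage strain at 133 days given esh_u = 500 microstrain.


esh(133) = 133 / (35 + 133) * 500
= 133 / 168 * 500
= 395.8 microstrain

395.8


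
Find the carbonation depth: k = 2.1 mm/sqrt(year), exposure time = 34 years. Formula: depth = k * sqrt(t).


depth = k * sqrt(t)
= 2.1 * sqrt(34)
= 12.24 mm

12.24


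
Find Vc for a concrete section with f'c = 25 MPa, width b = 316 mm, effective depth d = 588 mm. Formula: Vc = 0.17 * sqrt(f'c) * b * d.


Vc = 0.17 * sqrt(25) * 316 * 588 / 1000
= 157.94 kN

157.94


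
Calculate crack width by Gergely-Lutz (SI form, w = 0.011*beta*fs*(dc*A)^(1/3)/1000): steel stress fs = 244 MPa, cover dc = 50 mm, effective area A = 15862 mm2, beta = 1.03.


w = 0.011 * beta * fs * (dc * A)^(1/3) / 1000
= 0.011 * 1.03 * 244 * (50 * 15862)^(1/3) / 1000
= 0.256 mm

0.256


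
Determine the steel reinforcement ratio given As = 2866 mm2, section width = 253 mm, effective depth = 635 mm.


rho = As / (b * d)
= 2866 / (253 * 635)
= 0.0178

0.0178


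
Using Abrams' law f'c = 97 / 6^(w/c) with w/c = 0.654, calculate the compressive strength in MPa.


f'c = 97 / 6^0.654
= 97 / 3.228
= 30.05 MPa

30.05


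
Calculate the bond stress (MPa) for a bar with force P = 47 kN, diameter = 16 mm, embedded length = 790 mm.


u = P / (pi * db * ld)
= 47 * 1000 / (pi * 16 * 790)
= 1.184 MPa

1.184


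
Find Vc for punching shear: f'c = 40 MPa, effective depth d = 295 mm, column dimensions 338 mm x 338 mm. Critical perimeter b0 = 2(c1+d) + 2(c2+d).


b0 = 2*(338 + 295) + 2*(338 + 295) = 2532 mm
Vc = 0.33 * sqrt(40) * 2532 * 295 / 1000
= 1558.94 kN

1558.94


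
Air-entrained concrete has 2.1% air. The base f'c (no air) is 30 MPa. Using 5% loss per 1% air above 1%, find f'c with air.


Strength loss = (2.1 - 1) * 5 = 5.5%
f'c = 30 * (1 - 5.5/100)
= 28.35 MPa

28.35


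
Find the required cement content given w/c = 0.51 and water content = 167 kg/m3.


Cement = water / (w/c)
= 167 / 0.51
= 327.5 kg/m3

327.5


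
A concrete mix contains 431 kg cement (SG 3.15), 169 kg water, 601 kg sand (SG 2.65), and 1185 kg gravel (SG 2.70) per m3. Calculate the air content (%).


Vol cement = 431 / (3.15 * 1000) = 0.136825 m3
Vol water = 169 / 1000 = 0.169 m3
Vol sand = 601 / (2.65 * 1000) = 0.226792 m3
Vol gravel = 1185 / (2.70 * 1000) = 0.438889 m3
Total solid + water volume = 0.971507 m3
Air = (1 - 0.971507) * 100 = 2.85%

2.85


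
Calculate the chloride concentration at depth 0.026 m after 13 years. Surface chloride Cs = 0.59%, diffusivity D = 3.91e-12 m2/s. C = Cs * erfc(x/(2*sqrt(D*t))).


t_seconds = 13 * 365.25 * 24 * 3600 = 410248800.0 s
arg = 0.026 / (2 * sqrt(3.91e-12 * 410248800.0))
= 0.3246
erfc(0.3246) = 0.6462
C = 0.59 * 0.6462 = 0.3813%

0.3813


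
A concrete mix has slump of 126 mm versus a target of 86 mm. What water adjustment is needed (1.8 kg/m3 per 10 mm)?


Difference = 86 - 126 = -40 mm
Water adjustment = -40 * 1.8 / 10 = -7.2 kg/m3

-7.2


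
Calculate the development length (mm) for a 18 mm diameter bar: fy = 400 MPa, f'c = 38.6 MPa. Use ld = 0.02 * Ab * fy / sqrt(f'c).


Ab = pi * 18^2 / 4 = 254.469 mm2
ld = 0.02 * 254.469 * 400 / sqrt(38.6)
= 327.7 mm

327.7


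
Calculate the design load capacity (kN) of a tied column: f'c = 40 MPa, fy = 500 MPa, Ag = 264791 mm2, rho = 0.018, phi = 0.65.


Ast = rho * Ag = 0.018 * 264791 = 4766.238 mm2
phi*Pn = 0.65 * 0.80 * (0.85 * 40 * (264791 - 4766.238) + 500 * 4766.238) / 1000
= 5836.46 kN

5836.46


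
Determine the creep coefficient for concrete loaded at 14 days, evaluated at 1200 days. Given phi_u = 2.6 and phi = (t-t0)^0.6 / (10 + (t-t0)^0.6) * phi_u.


dt = 1200 - 14 = 1186
phi = 1186^0.6 / (10 + 1186^0.6) * 2.6
= 2.275

2.275


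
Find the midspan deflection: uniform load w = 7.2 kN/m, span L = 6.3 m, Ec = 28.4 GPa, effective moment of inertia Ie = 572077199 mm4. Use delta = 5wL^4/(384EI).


Convert: L = 6.3 m = 6300 mm, Ec = 28.4 GPa = 28400 MPa
delta = 5 * 7.2 * 6300^4 / (384 * 28400 * 572077199)
= 9.09 mm

9.09


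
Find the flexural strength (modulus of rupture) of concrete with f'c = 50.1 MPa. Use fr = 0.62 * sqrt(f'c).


fr = 0.62 * sqrt(50.1)
= 4.388 MPa

4.388


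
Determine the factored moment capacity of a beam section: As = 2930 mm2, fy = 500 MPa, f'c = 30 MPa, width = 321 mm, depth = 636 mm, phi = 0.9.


a = As * fy / (0.85 * f'c * b)
= 2930 * 500 / (0.85 * 30 * 321)
= 178.975 mm
Mn = As * fy * (d - a/2) / 10^6
= 800.6408 kN-m
phi*Mn = 0.9 * 800.6408 = 720.58 kN-m

720.58


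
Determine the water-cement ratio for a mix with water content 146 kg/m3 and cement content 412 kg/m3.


w/c = water / cement
w/c = 146 / 412 = 0.354

0.354


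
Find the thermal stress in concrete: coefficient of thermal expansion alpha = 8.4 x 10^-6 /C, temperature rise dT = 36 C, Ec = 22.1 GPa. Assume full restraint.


sigma = alpha * dT * Ec
= 8.4e-6 * 36 * 22.1 * 1000
= 6.683 MPa

6.683


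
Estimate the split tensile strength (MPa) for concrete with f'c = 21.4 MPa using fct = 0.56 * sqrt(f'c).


fct = 0.56 * sqrt(21.4)
= 0.56 * 4.626
= 2.591 MPa

2.591


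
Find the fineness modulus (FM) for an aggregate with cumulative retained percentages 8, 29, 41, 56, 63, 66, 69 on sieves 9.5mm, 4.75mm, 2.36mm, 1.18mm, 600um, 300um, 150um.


FM = sum(cumulative % retained) / 100
= 332 / 100
= 3.32

3.32


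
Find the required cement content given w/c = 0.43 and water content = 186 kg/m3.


Cement = water / (w/c)
= 186 / 0.43
= 432.6 kg/m3

432.6


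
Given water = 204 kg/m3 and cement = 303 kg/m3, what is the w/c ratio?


w/c = water / cement
w/c = 204 / 303 = 0.673

0.673


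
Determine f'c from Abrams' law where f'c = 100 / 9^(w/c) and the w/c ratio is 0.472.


f'c = 100 / 9^0.472
= 100 / 2.821
= 35.45 MPa

35.45


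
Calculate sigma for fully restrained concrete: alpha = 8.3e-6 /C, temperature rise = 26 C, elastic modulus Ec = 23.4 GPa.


sigma = alpha * dT * Ec
= 8.3e-6 * 26 * 23.4 * 1000
= 5.05 MPa

5.05


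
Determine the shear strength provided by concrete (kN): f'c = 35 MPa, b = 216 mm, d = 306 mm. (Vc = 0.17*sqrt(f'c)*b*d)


Vc = 0.17 * sqrt(35) * 216 * 306 / 1000
= 66.47 kN

66.47


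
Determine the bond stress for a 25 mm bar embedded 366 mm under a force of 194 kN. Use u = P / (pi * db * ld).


u = P / (pi * db * ld)
= 194 * 1000 / (pi * 25 * 366)
= 6.749 MPa

6.749


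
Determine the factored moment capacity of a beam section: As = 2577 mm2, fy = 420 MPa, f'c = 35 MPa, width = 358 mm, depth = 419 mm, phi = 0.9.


a = As * fy / (0.85 * f'c * b)
= 2577 * 420 / (0.85 * 35 * 358)
= 101.6234 mm
Mn = As * fy * (d - a/2) / 10^6
= 398.5049 kN-m
phi*Mn = 0.9 * 398.5049 = 358.65 kN-m

358.65


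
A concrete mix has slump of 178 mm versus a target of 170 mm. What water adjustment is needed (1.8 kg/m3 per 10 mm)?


Difference = 170 - 178 = -8 mm
Water adjustment = -8 * 1.8 / 10 = -1.4 kg/m3

-1.4


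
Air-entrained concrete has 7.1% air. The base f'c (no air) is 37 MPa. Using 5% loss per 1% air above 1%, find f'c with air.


Strength loss = (7.1 - 1) * 5 = 30.5%
f'c = 37 * (1 - 30.5/100)
= 25.72 MPa

25.72


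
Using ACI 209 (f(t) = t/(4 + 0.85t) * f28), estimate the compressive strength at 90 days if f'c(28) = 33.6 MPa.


f(90) = 90 / (4 + 0.85 * 90) * 33.6
= 90 / 80.5 * 33.6
= 37.57 MPa

37.57


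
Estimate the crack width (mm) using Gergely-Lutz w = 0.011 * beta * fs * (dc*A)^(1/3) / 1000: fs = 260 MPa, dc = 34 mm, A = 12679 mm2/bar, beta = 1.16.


w = 0.011 * beta * fs * (dc * A)^(1/3) / 1000
= 0.011 * 1.16 * 260 * (34 * 12679)^(1/3) / 1000
= 0.251 mm

0.251


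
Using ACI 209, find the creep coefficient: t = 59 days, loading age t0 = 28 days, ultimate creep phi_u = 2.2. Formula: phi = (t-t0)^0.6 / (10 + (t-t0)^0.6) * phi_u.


dt = 59 - 28 = 31
phi = 31^0.6 / (10 + 31^0.6) * 2.2
= 0.967

0.967


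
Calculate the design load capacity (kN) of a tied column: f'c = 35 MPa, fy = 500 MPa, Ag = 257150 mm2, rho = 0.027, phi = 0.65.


Ast = rho * Ag = 0.027 * 257150 = 6943.05 mm2
phi*Pn = 0.65 * 0.80 * (0.85 * 35 * (257150 - 6943.05) + 500 * 6943.05) / 1000
= 5675.89 kN

5675.89


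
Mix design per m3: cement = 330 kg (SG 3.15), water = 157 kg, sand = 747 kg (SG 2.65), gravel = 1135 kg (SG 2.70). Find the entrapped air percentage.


Vol cement = 330 / (3.15 * 1000) = 0.104762 m3
Vol water = 157 / 1000 = 0.157 m3
Vol sand = 747 / (2.65 * 1000) = 0.281887 m3
Vol gravel = 1135 / (2.70 * 1000) = 0.42037 m3
Total solid + water volume = 0.964019 m3
Air = (1 - 0.964019) * 100 = 3.6%

3.6


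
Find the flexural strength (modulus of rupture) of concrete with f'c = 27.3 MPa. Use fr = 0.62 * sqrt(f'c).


fr = 0.62 * sqrt(27.3)
= 3.239 MPa

3.239


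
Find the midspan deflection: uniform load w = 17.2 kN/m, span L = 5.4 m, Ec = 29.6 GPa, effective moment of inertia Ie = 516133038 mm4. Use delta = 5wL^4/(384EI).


Convert: L = 5.4 m = 5400 mm, Ec = 29.6 GPa = 29600 MPa
delta = 5 * 17.2 * 5400^4 / (384 * 29600 * 516133038)
= 12.46 mm

12.46


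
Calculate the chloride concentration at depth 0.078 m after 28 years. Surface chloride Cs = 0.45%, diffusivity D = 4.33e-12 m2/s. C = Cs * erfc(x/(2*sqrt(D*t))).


t_seconds = 28 * 365.25 * 24 * 3600 = 883612800.0 s
arg = 0.078 / (2 * sqrt(4.33e-12 * 883612800.0))
= 0.6305
erfc(0.6305) = 0.3726
C = 0.45 * 0.3726 = 0.1677%

0.1677


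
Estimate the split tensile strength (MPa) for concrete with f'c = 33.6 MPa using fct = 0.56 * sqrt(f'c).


fct = 0.56 * sqrt(33.6)
= 0.56 * 5.797
= 3.246 MPa

3.246


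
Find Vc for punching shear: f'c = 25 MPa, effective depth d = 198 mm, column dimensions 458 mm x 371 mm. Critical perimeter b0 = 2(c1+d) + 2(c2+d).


b0 = 2*(458 + 198) + 2*(371 + 198) = 2450 mm
Vc = 0.33 * sqrt(25) * 2450 * 198 / 1000
= 800.42 kN

800.42


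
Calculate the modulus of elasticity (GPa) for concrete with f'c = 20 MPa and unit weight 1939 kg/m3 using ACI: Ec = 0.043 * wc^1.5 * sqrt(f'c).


Ec = 0.043 * 1939^1.5 * sqrt(20) / 1000
= 16.42 GPa

16.42


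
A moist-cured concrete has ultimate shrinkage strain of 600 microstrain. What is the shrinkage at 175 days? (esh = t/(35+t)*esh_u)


esh(175) = 175 / (35 + 175) * 600
= 175 / 210 * 600
= 500.0 microstrain

500.0


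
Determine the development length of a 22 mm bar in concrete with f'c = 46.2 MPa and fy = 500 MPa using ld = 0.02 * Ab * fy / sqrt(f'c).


Ab = pi * 22^2 / 4 = 380.133 mm2
ld = 0.02 * 380.133 * 500 / sqrt(46.2)
= 559.3 mm

559.3


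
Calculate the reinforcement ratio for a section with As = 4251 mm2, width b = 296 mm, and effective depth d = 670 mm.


rho = As / (b * d)
= 4251 / (296 * 670)
= 0.0214

0.0214


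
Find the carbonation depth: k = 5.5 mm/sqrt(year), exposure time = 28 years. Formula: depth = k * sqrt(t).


depth = k * sqrt(t)
= 5.5 * sqrt(28)
= 29.1 mm

29.1


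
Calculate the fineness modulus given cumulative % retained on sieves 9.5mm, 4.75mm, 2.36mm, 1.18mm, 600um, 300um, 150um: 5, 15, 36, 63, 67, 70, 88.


FM = sum(cumulative % retained) / 100
= 344 / 100
= 3.44

3.44


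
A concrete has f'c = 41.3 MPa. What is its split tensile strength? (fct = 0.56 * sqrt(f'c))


fct = 0.56 * sqrt(41.3)
= 0.56 * 6.427
= 3.599 MPa

3.599


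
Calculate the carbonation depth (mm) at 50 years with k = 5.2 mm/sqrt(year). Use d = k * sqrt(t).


depth = k * sqrt(t)
= 5.2 * sqrt(50)
= 36.77 mm

36.77


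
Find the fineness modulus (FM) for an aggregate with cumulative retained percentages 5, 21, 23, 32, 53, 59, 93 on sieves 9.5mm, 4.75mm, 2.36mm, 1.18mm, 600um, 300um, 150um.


FM = sum(cumulative % retained) / 100
= 286 / 100
= 2.86

2.86


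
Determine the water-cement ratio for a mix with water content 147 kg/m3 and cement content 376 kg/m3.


w/c = water / cement
w/c = 147 / 376 = 0.391

0.391


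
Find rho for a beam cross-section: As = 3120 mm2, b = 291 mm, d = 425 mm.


rho = As / (b * d)
= 3120 / (291 * 425)
= 0.0252

0.0252


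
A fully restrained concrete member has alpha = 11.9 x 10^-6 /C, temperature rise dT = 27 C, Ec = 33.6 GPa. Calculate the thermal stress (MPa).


sigma = alpha * dT * Ec
= 11.9e-6 * 27 * 33.6 * 1000
= 10.796 MPa

10.796


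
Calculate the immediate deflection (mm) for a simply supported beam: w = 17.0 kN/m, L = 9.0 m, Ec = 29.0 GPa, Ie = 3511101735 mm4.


Convert: L = 9.0 m = 9000 mm, Ec = 29.0 GPa = 29000 MPa
delta = 5 * 17.0 * 9000^4 / (384 * 29000 * 3511101735)
= 14.26 mm

14.26


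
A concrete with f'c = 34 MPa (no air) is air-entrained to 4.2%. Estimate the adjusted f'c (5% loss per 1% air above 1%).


Strength loss = (4.2 - 1) * 5 = 16.0%
f'c = 34 * (1 - 16.0/100)
= 28.56 MPa

28.56


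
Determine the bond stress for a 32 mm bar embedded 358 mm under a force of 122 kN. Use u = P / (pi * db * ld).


u = P / (pi * db * ld)
= 122 * 1000 / (pi * 32 * 358)
= 3.39 MPa

3.39


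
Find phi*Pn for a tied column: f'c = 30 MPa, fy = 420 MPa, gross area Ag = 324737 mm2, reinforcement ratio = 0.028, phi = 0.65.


Ast = rho * Ag = 0.028 * 324737 = 9092.636 mm2
phi*Pn = 0.65 * 0.80 * (0.85 * 30 * (324737 - 9092.636) + 420 * 9092.636) / 1000
= 6171.28 kN

6171.28


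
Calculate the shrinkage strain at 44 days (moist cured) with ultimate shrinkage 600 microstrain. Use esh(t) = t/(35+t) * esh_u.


esh(44) = 44 / (35 + 44) * 600
= 44 / 79 * 600
= 334.2 microstrain

334.2


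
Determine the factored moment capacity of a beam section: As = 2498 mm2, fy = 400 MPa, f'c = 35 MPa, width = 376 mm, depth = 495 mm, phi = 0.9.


a = As * fy / (0.85 * f'c * b)
= 2498 * 400 / (0.85 * 35 * 376)
= 89.3259 mm
Mn = As * fy * (d - a/2) / 10^6
= 449.9768 kN-m
phi*Mn = 0.9 * 449.9768 = 404.98 kN-m

404.98


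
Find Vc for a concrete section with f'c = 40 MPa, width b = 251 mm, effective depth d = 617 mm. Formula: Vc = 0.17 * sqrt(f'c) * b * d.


Vc = 0.17 * sqrt(40) * 251 * 617 / 1000
= 166.51 kN

166.51


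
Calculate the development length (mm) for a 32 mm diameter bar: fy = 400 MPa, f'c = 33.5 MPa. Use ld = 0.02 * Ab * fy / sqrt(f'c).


Ab = pi * 32^2 / 4 = 804.248 mm2
ld = 0.02 * 804.248 * 400 / sqrt(33.5)
= 1111.6 mm

1111.6


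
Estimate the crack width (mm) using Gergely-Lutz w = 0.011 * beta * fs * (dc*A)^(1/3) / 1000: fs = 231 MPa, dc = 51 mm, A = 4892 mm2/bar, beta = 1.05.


w = 0.011 * beta * fs * (dc * A)^(1/3) / 1000
= 0.011 * 1.05 * 231 * (51 * 4892)^(1/3) / 1000
= 0.168 mm

0.168


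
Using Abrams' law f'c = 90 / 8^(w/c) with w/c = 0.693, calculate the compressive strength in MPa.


f'c = 90 / 8^0.693
= 90 / 4.225
= 21.3 MPa

21.3


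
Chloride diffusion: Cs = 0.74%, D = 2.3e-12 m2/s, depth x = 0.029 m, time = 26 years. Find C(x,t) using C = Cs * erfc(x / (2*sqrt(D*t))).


t_seconds = 26 * 365.25 * 24 * 3600 = 820497600.0 s
arg = 0.029 / (2 * sqrt(2.3e-12 * 820497600.0))
= 0.3338
erfc(0.3338) = 0.6369
C = 0.74 * 0.6369 = 0.4713%

0.4713


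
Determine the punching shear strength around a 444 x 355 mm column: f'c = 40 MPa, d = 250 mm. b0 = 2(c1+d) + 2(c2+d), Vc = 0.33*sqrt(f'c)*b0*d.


b0 = 2*(444 + 250) + 2*(355 + 250) = 2598 mm
Vc = 0.33 * sqrt(40) * 2598 * 250 / 1000
= 1355.57 kN

1355.57


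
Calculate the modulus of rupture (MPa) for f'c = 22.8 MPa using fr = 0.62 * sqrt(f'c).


fr = 0.62 * sqrt(22.8)
= 2.96 MPa

2.96


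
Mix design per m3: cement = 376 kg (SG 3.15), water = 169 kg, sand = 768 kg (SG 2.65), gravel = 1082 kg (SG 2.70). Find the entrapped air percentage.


Vol cement = 376 / (3.15 * 1000) = 0.119365 m3
Vol water = 169 / 1000 = 0.169 m3
Vol sand = 768 / (2.65 * 1000) = 0.289811 m3
Vol gravel = 1082 / (2.70 * 1000) = 0.400741 m3
Total solid + water volume = 0.978917 m3
Air = (1 - 0.978917) * 100 = 2.11%

2.11


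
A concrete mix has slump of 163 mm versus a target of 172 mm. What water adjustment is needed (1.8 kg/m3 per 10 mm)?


Difference = 172 - 163 = 9 mm
Water adjustment = 9 * 1.8 / 10 = 1.6 kg/m3

1.6


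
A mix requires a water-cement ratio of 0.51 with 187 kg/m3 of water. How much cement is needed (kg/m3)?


Cement = water / (w/c)
= 187 / 0.51
= 366.7 kg/m3

366.7


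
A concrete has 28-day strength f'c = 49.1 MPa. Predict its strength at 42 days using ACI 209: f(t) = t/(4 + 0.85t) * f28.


f(42) = 42 / (4 + 0.85 * 42) * 49.1
= 42 / 39.7 * 49.1
= 51.94 MPa

51.94


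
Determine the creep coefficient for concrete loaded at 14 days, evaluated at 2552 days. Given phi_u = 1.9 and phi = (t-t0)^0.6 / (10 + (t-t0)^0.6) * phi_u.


dt = 2552 - 14 = 2538
phi = 2538^0.6 / (10 + 2538^0.6) * 1.9
= 1.742

1.742


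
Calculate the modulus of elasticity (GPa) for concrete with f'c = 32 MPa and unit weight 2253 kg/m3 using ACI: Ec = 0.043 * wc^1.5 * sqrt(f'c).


Ec = 0.043 * 2253^1.5 * sqrt(32) / 1000
= 26.01 GPa

26.01


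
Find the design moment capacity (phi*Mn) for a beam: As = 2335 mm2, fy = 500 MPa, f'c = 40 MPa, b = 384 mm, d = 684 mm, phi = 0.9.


a = As * fy / (0.85 * f'c * b)
= 2335 * 500 / (0.85 * 40 * 384)
= 89.4225 mm
Mn = As * fy * (d - a/2) / 10^6
= 746.3696 kN-m
phi*Mn = 0.9 * 746.3696 = 671.73 kN-m

671.73


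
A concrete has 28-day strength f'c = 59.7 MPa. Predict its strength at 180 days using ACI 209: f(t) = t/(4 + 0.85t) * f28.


f(180) = 180 / (4 + 0.85 * 180) * 59.7
= 180 / 157.0 * 59.7
= 68.45 MPa

68.45


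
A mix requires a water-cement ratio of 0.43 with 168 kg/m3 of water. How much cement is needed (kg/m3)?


Cement = water / (w/c)
= 168 / 0.43
= 390.7 kg/m3

390.7


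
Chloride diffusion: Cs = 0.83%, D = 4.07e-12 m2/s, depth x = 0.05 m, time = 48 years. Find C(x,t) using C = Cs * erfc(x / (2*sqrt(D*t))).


t_seconds = 48 * 365.25 * 24 * 3600 = 1514764800.0 s
arg = 0.05 / (2 * sqrt(4.07e-12 * 1514764800.0))
= 0.3184
erfc(0.3184) = 0.6525
C = 0.83 * 0.6525 = 0.5416%

0.5416


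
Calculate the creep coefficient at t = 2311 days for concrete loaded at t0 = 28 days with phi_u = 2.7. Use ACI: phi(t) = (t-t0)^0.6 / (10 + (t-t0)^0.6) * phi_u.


dt = 2311 - 28 = 2283
phi = 2283^0.6 / (10 + 2283^0.6) * 2.7
= 2.462

2.462


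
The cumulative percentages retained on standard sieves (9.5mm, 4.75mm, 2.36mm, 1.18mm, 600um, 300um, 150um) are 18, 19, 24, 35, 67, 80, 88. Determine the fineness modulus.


FM = sum(cumulative % retained) / 100
= 331 / 100
= 3.31

3.31


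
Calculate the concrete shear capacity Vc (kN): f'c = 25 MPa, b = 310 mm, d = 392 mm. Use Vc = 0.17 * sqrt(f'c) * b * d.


Vc = 0.17 * sqrt(25) * 310 * 392 / 1000
= 103.29 kN

103.29


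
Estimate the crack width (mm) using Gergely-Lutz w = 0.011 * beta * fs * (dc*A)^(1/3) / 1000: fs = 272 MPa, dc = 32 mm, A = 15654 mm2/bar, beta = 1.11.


w = 0.011 * beta * fs * (dc * A)^(1/3) / 1000
= 0.011 * 1.11 * 272 * (32 * 15654)^(1/3) / 1000
= 0.264 mm

0.264


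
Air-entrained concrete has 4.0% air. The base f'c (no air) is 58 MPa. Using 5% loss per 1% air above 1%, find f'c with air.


Strength loss = (4.0 - 1) * 5 = 15.0%
f'c = 58 * (1 - 15.0/100)
= 49.3 MPa

49.3


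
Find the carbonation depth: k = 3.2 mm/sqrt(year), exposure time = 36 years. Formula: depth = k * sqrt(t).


depth = k * sqrt(t)
= 3.2 * sqrt(36)
= 19.2 mm

19.2


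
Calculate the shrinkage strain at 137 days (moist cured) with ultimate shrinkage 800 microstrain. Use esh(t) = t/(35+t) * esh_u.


esh(137) = 137 / (35 + 137) * 800
= 137 / 172 * 800
= 637.2 microstrain

637.2


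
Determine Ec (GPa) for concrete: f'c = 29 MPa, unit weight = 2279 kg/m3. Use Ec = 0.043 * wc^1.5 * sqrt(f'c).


Ec = 0.043 * 2279^1.5 * sqrt(29) / 1000
= 25.19 GPa

25.19


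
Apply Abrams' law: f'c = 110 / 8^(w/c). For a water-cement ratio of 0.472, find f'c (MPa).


f'c = 110 / 8^0.472
= 110 / 2.668
= 41.22 MPa

41.22


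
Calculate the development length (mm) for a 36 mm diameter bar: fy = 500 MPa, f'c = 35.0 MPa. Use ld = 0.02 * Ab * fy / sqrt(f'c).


Ab = pi * 36^2 / 4 = 1017.876 mm2
ld = 0.02 * 1017.876 * 500 / sqrt(35.0)
= 1720.5 mm

1720.5


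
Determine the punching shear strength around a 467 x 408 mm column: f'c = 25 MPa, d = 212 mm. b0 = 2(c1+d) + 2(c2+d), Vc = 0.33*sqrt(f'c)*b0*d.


b0 = 2*(467 + 212) + 2*(408 + 212) = 2598 mm
Vc = 0.33 * sqrt(25) * 2598 * 212 / 1000
= 908.78 kN

908.78


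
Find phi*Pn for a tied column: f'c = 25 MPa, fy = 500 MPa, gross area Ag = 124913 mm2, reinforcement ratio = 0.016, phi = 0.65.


Ast = rho * Ag = 0.016 * 124913 = 1998.608 mm2
phi*Pn = 0.65 * 0.80 * (0.85 * 25 * (124913 - 1998.608) + 500 * 1998.608) / 1000
= 1877.84 kN

1877.84


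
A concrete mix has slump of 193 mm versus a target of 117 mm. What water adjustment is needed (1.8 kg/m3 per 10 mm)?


Difference = 117 - 193 = -76 mm
Water adjustment = -76 * 1.8 / 10 = -13.7 kg/m3

-13.7


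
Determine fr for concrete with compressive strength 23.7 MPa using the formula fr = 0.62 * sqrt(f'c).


fr = 0.62 * sqrt(23.7)
= 3.018 MPa

3.018


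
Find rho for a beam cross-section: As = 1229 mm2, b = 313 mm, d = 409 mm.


rho = As / (b * d)
= 1229 / (313 * 409)
= 0.0096

0.0096


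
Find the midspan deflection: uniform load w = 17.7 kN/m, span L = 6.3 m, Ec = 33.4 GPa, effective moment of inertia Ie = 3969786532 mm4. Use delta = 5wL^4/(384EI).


Convert: L = 6.3 m = 6300 mm, Ec = 33.4 GPa = 33400 MPa
delta = 5 * 17.7 * 6300^4 / (384 * 33400 * 3969786532)
= 2.74 mm

2.74


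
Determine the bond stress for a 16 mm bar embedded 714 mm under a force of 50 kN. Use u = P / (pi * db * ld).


u = P / (pi * db * ld)
= 50 * 1000 / (pi * 16 * 714)
= 1.393 MPa

1.393


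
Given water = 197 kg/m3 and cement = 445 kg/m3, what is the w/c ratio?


w/c = water / cement
w/c = 197 / 445 = 0.443

0.443


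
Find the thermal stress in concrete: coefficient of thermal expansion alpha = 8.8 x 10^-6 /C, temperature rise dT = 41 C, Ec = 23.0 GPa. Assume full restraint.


sigma = alpha * dT * Ec
= 8.8e-6 * 41 * 23.0 * 1000
= 8.298 MPa

8.298


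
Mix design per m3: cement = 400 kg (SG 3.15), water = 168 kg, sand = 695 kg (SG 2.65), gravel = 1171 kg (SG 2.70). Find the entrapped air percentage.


Vol cement = 400 / (3.15 * 1000) = 0.126984 m3
Vol water = 168 / 1000 = 0.168 m3
Vol sand = 695 / (2.65 * 1000) = 0.262264 m3
Vol gravel = 1171 / (2.70 * 1000) = 0.433704 m3
Total solid + water volume = 0.990952 m3
Air = (1 - 0.990952) * 100 = 0.9%

0.9


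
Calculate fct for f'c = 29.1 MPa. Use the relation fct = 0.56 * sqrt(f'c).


fct = 0.56 * sqrt(29.1)
= 0.56 * 5.394
= 3.021 MPa

3.021


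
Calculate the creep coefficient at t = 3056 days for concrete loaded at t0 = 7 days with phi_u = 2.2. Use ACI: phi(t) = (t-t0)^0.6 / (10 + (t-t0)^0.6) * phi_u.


dt = 3056 - 7 = 3049
phi = 3049^0.6 / (10 + 3049^0.6) * 2.2
= 2.035

2.035


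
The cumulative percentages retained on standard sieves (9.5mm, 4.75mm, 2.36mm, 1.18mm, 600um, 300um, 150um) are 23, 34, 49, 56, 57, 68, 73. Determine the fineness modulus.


FM = sum(cumulative % retained) / 100
= 360 / 100
= 3.6

3.6


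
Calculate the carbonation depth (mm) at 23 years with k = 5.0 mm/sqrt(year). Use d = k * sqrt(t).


depth = k * sqrt(t)
= 5.0 * sqrt(23)
= 23.98 mm

23.98


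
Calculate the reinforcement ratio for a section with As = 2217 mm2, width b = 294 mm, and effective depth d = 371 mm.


rho = As / (b * d)
= 2217 / (294 * 371)
= 0.0203

0.0203


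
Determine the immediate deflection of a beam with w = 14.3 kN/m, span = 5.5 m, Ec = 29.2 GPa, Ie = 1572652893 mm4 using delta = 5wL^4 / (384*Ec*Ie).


Convert: L = 5.5 m = 5500 mm, Ec = 29.2 GPa = 29200 MPa
delta = 5 * 14.3 * 5500^4 / (384 * 29200 * 1572652893)
= 3.71 mm

3.71


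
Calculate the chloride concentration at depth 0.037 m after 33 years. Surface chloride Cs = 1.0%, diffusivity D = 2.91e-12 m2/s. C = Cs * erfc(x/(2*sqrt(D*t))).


t_seconds = 33 * 365.25 * 24 * 3600 = 1041400800.0 s
arg = 0.037 / (2 * sqrt(2.91e-12 * 1041400800.0))
= 0.3361
erfc(0.3361) = 0.6346
C = 1.0 * 0.6346 = 0.6346%

0.6346


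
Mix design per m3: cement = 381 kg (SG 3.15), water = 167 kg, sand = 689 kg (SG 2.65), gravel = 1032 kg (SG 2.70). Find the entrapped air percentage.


Vol cement = 381 / (3.15 * 1000) = 0.120952 m3
Vol water = 167 / 1000 = 0.167 m3
Vol sand = 689 / (2.65 * 1000) = 0.26 m3
Vol gravel = 1032 / (2.70 * 1000) = 0.382222 m3
Total solid + water volume = 0.930175 m3
Air = (1 - 0.930175) * 100 = 6.98%

6.98


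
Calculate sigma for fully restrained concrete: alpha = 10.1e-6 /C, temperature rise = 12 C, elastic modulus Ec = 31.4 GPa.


sigma = alpha * dT * Ec
= 10.1e-6 * 12 * 31.4 * 1000
= 3.806 MPa

3.806


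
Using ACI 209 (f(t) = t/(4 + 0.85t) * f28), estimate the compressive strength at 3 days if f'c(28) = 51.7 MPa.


f(3) = 3 / (4 + 0.85 * 3) * 51.7
= 3 / 6.55 * 51.7
= 23.68 MPa

23.68


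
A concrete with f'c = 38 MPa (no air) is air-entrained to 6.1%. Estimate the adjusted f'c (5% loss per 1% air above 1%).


Strength loss = (6.1 - 1) * 5 = 25.5%
f'c = 38 * (1 - 25.5/100)
= 28.31 MPa

28.31


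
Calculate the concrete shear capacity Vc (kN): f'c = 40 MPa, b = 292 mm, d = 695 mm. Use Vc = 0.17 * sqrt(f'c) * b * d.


Vc = 0.17 * sqrt(40) * 292 * 695 / 1000
= 218.2 kN

218.2


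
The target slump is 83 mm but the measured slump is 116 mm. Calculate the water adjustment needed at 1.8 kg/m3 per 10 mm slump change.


Difference = 83 - 116 = -33 mm
Water adjustment = -33 * 1.8 / 10 = -5.9 kg/m3

-5.9


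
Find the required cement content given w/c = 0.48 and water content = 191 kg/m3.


Cement = water / (w/c)
= 191 / 0.48
= 397.9 kg/m3

397.9


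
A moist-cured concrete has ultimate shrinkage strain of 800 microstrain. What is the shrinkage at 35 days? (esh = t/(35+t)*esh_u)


esh(35) = 35 / (35 + 35) * 800
= 35 / 70 * 800
= 400.0 microstrain

400.0


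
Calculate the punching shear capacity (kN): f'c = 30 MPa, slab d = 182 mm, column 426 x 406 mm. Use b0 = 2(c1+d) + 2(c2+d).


b0 = 2*(426 + 182) + 2*(406 + 182) = 2392 mm
Vc = 0.33 * sqrt(30) * 2392 * 182 / 1000
= 786.88 kN

786.88


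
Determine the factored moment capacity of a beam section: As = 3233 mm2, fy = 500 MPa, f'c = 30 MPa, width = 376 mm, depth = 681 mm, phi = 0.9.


a = As * fy / (0.85 * f'c * b)
= 3233 * 500 / (0.85 * 30 * 376)
= 168.5962 mm
Mn = As * fy * (d - a/2) / 10^6
= 964.5687 kN-m
phi*Mn = 0.9 * 964.5687 = 868.11 kN-m

868.11


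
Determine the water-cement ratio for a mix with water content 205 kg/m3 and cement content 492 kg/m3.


w/c = water / cement
w/c = 205 / 492 = 0.417

0.417
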